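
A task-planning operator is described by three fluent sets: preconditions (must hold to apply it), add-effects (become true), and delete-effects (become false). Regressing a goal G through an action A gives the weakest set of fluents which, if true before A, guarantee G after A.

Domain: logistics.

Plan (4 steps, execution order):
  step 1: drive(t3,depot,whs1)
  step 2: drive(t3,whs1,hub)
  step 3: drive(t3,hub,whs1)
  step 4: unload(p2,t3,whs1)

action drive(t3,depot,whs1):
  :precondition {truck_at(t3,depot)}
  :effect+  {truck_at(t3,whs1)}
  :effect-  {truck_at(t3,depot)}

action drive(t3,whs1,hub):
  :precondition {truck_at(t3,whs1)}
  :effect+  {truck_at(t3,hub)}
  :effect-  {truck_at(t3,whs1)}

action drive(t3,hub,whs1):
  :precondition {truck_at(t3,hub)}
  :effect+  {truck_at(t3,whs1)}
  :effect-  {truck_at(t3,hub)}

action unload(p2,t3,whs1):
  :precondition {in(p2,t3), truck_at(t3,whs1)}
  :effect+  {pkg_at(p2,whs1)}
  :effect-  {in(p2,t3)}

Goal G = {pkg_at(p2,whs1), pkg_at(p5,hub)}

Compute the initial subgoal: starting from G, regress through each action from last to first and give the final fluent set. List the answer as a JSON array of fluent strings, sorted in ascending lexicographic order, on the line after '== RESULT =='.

Regress step by step:
  through step 4 (unload(p2,t3,whs1)): drop {pkg_at(p2,whs1)}, keep {pkg_at(p5,hub)}, require {in(p2,t3), truck_at(t3,whs1)}
    → {in(p2,t3), pkg_at(p5,hub), truck_at(t3,whs1)}
  through step 3 (drive(t3,hub,whs1)): drop {truck_at(t3,whs1)}, keep {in(p2,t3), pkg_at(p5,hub)}, require {truck_at(t3,hub)}
    → {in(p2,t3), pkg_at(p5,hub), truck_at(t3,hub)}
  through step 2 (drive(t3,whs1,hub)): drop {truck_at(t3,hub)}, keep {in(p2,t3), pkg_at(p5,hub)}, require {truck_at(t3,whs1)}
    → {in(p2,t3), pkg_at(p5,hub), truck_at(t3,whs1)}
  through step 1 (drive(t3,depot,whs1)): drop {truck_at(t3,whs1)}, keep {in(p2,t3), pkg_at(p5,hub)}, require {truck_at(t3,depot)}
    → {in(p2,t3), pkg_at(p5,hub), truck_at(t3,depot)}

== RESULT ==
["in(p2,t3)", "pkg_at(p5,hub)", "truck_at(t3,depot)"]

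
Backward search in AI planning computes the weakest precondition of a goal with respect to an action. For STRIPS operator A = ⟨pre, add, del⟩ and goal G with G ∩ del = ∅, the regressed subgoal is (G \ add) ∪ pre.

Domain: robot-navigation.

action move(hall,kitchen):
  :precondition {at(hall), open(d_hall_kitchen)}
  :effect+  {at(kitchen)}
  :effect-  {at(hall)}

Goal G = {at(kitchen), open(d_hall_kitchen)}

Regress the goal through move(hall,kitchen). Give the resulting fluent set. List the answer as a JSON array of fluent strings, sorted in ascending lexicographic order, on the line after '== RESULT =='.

Compute (G \ add) ∪ pre:
  G ∩ del = {}  (empty — regression defined)
  G \ add = {at(kitchen), open(d_hall_kitchen)} \ {at(kitchen)} = {open(d_hall_kitchen)}
  ∪ pre   = {open(d_hall_kitchen)} ∪ {at(hall), open(d_hall_kitchen)}
          = {at(hall), open(d_hall_kitchen)}

== RESULT ==
["at(hall)", "open(d_hall_kitchen)"]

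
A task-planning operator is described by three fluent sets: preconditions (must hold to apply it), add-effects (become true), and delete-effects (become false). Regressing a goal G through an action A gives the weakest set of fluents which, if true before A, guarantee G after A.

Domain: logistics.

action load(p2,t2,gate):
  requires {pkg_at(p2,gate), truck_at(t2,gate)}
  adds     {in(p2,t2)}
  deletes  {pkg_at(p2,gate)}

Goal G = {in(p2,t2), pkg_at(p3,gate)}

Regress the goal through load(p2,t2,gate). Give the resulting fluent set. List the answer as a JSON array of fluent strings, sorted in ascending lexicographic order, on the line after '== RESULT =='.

Regress:
  G ∩ del = {}  (empty — regression defined)
  G \ add = {in(p2,t2), pkg_at(p3,gate)} \ {in(p2,t2)} = {pkg_at(p3,gate)}
  ∪ pre   = {pkg_at(p3,gate)} ∪ {pkg_at(p2,gate), truck_at(t2,gate)}
          = {pkg_at(p2,gate), pkg_at(p3,gate), truck_at(t2,gate)}

== RESULT ==
["pkg_at(p2,gate)", "pkg_at(p3,gate)", "truck_at(t2,gate)"]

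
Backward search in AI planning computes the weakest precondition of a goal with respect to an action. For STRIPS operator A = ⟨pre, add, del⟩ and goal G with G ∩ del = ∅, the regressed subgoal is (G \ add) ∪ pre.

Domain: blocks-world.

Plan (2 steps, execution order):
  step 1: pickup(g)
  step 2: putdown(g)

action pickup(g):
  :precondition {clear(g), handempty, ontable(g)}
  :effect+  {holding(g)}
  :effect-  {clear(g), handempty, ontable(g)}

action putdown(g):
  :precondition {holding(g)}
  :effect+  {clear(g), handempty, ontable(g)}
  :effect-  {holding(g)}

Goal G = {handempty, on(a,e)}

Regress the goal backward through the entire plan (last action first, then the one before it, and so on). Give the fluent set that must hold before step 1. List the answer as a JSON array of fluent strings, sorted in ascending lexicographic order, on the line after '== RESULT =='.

Work backward from the goal:
  through step 2 (putdown(g)): drop {handempty}, keep {on(a,e)}, require {holding(g)}
    → {holding(g), on(a,e)}
  through step 1 (pickup(g)): drop {holding(g)}, keep {on(a,e)}, require {clear(g), handempty, ontable(g)}
    → {clear(g), handempty, on(a,e), ontable(g)}

== RESULT ==
["clear(g)", "handempty", "on(a,e)", "ontable(g)"]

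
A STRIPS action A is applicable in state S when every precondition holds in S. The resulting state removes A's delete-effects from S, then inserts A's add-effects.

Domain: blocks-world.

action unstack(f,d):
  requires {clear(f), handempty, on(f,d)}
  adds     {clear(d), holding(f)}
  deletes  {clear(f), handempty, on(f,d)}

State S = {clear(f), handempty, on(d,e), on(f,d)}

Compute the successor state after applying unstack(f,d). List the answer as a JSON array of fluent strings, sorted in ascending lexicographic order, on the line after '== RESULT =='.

Progress:
  pre ⊆ S: {clear(f), handempty, on(f,d)} ⊆ S  — applicable
  S \ del = {on(d,e)}
  ∪ add   = {clear(d), holding(f), on(d,e)}

== RESULT ==
["clear(d)", "holding(f)", "on(d,e)"]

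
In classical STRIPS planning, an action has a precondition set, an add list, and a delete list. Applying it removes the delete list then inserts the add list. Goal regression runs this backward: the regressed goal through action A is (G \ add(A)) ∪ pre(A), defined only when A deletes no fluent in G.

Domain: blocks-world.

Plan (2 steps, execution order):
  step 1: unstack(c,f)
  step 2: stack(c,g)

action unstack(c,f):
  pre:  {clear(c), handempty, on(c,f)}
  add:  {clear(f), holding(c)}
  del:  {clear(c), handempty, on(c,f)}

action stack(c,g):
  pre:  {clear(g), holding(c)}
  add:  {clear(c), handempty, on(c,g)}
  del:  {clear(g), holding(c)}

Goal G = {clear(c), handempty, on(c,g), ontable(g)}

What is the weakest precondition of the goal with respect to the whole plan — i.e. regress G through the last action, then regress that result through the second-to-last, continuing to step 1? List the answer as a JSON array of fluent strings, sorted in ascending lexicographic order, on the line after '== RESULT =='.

Work backward from the goal:
  through step 2 (stack(c,g)): drop {clear(c), handempty, on(c,g)}, keep {ontable(g)}, require {clear(g), holding(c)}
    → {clear(g), holding(c), ontable(g)}
  through step 1 (unstack(c,f)): drop {holding(c)}, keep {clear(g), ontable(g)}, require {clear(c), handempty, on(c,f)}
    → {clear(c), clear(g), handempty, on(c,f), ontable(g)}

== RESULT ==
["clear(c)", "clear(g)", "handempty", "on(c,f)", "ontable(g)"]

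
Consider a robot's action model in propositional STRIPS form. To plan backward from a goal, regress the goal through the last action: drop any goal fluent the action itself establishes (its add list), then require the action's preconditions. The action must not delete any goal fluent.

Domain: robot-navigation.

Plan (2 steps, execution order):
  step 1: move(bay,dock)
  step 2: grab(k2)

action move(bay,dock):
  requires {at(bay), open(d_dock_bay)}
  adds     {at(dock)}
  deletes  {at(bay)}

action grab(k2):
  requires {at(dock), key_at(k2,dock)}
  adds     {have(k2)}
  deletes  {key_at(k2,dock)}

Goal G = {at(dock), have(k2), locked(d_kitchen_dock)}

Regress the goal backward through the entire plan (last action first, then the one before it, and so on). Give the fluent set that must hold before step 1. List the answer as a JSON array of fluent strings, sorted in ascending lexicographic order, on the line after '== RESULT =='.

Work backward from the goal:
  through step 2 (grab(k2)): drop {have(k2)}, keep {at(dock), locked(d_kitchen_dock)}, require {at(dock), key_at(k2,dock)}
    → {at(dock), key_at(k2,dock), locked(d_kitchen_dock)}
  through step 1 (move(bay,dock)): drop {at(dock)}, keep {key_at(k2,dock), locked(d_kitchen_dock)}, require {at(bay), open(d_dock_bay)}
    → {at(bay), key_at(k2,dock), locked(d_kitchen_dock), open(d_dock_bay)}

== RESULT ==
["at(bay)", "key_at(k2,dock)", "locked(d_kitchen_dock)", "open(d_dock_bay)"]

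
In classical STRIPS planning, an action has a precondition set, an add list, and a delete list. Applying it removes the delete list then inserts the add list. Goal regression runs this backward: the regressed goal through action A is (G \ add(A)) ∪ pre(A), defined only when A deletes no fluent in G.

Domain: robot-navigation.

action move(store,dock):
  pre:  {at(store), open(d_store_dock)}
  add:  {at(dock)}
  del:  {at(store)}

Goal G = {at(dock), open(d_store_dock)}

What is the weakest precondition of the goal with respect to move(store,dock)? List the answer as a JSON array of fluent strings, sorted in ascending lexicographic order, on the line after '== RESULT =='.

Compute (G \ add) ∪ pre:
  G ∩ del = {}  (empty — regression defined)
  G \ add = {at(dock), open(d_store_dock)} \ {at(dock)} = {open(d_store_dock)}
  ∪ pre   = {open(d_store_dock)} ∪ {at(store), open(d_store_dock)}
          = {at(store), open(d_store_dock)}

== RESULT ==
["at(store)", "open(d_store_dock)"]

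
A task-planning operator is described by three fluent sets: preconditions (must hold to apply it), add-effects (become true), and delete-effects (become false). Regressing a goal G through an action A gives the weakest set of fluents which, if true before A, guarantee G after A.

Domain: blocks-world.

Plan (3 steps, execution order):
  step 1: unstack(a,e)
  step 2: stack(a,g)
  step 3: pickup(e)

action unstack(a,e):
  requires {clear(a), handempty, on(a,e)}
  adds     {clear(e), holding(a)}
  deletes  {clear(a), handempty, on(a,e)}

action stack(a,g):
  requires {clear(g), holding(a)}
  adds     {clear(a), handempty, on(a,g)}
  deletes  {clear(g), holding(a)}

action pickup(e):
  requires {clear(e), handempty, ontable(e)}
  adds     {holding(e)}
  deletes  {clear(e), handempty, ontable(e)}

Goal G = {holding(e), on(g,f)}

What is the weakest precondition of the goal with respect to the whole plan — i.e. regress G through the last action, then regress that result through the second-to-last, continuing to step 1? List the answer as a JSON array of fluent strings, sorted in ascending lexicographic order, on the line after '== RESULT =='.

Work backward from the goal:
  through step 3 (pickup(e)): drop {holding(e)}, keep {on(g,f)}, require {clear(e), handempty, ontable(e)}
    → {clear(e), handempty, on(g,f), ontable(e)}
  through step 2 (stack(a,g)): drop {handempty}, keep {clear(e), on(g,f), ontable(e)}, require {clear(g), holding(a)}
    → {clear(e), clear(g), holding(a), on(g,f), ontable(e)}
  through step 1 (unstack(a,e)): drop {clear(e), holding(a)}, keep {clear(g), on(g,f), ontable(e)}, require {clear(a), handempty, on(a,e)}
    → {clear(a), clear(g), handempty, on(a,e), on(g,f), ontable(e)}

== RESULT ==
["clear(a)", "clear(g)", "handempty", "on(a,e)", "on(g,f)", "ontable(e)"]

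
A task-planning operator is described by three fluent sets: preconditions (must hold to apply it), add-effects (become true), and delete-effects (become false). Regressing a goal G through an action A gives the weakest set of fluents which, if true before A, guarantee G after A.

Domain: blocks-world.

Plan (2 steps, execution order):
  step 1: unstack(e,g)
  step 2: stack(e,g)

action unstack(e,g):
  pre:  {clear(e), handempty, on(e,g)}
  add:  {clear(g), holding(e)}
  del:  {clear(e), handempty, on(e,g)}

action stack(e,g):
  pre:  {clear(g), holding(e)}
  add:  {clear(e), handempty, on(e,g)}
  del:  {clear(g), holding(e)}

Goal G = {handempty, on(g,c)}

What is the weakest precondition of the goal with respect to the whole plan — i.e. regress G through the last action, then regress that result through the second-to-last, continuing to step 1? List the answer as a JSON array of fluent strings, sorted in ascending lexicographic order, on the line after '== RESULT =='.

Regress step by step:
  through step 2 (stack(e,g)): drop {handempty}, keep {on(g,c)}, require {clear(g), holding(e)}
    → {clear(g), holding(e), on(g,c)}
  through step 1 (unstack(e,g)): drop {clear(g), holding(e)}, keep {on(g,c)}, require {clear(e), handempty, on(e,g)}
    → {clear(e), handempty, on(e,g), on(g,c)}

== RESULT ==
["clear(e)", "handempty", "on(e,g)", "on(g,c)"]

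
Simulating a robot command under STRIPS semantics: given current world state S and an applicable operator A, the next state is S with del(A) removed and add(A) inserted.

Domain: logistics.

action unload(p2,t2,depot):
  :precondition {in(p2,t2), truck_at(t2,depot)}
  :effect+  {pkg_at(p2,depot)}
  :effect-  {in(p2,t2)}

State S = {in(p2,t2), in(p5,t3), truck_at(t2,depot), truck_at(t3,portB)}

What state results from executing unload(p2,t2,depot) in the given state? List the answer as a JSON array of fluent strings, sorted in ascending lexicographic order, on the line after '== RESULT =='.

Progress:
  pre ⊆ S: {in(p2,t2), truck_at(t2,depot)} ⊆ S  — applicable
  S \ del = {in(p5,t3), truck_at(t2,depot), truck_at(t3,portB)}
  ∪ add   = {in(p5,t3), pkg_at(p2,depot), truck_at(t2,depot), truck_at(t3,portB)}

== RESULT ==
["in(p5,t3)", "pkg_at(p2,depot)", "truck_at(t2,depot)", "truck_at(t3,portB)"]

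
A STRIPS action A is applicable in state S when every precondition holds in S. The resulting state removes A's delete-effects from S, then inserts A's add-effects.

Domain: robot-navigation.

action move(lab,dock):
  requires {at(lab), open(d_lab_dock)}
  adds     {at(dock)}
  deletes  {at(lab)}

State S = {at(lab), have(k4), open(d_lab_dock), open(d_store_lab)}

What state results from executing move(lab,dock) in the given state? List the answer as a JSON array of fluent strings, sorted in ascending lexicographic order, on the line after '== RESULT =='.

Compute (S \ del) ∪ add:
  pre ⊆ S: {at(lab), open(d_lab_dock)} ⊆ S  — applicable
  S \ del = {have(k4), open(d_lab_dock), open(d_store_lab)}
  ∪ add   = {at(dock), have(k4), open(d_lab_dock), open(d_store_lab)}

== RESULT ==
["at(dock)", "have(k4)", "open(d_lab_dock)", "open(d_store_lab)"]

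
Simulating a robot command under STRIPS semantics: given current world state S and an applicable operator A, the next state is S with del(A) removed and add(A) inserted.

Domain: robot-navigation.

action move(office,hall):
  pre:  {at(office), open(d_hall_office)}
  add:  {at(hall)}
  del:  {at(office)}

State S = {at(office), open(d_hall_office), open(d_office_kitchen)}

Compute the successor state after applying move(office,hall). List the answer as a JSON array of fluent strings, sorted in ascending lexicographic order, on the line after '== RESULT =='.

Progress:
  pre ⊆ S: {at(office), open(d_hall_office)} ⊆ S  — applicable
  S \ del = {open(d_hall_office), open(d_office_kitchen)}
  ∪ add   = {at(hall), open(d_hall_office), open(d_office_kitchen)}

== RESULT ==
["at(hall)", "open(d_hall_office)", "open(d_office_kitchen)"]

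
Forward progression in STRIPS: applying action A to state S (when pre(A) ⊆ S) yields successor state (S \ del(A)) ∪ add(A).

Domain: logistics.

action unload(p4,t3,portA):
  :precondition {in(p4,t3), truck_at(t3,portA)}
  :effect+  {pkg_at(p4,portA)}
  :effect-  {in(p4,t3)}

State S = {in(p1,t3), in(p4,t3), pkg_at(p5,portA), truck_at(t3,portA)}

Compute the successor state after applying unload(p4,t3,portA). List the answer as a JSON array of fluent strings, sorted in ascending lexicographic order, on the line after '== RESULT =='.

Compute (S \ del) ∪ add:
  pre ⊆ S: {in(p4,t3), truck_at(t3,portA)} ⊆ S  — applicable
  S \ del = {in(p1,t3), pkg_at(p5,portA), truck_at(t3,portA)}
  ∪ add   = {in(p1,t3), pkg_at(p4,portA), pkg_at(p5,portA), truck_at(t3,portA)}

== RESULT ==
["in(p1,t3)", "pkg_at(p4,portA)", "pkg_at(p5,portA)", "truck_at(t3,portA)"]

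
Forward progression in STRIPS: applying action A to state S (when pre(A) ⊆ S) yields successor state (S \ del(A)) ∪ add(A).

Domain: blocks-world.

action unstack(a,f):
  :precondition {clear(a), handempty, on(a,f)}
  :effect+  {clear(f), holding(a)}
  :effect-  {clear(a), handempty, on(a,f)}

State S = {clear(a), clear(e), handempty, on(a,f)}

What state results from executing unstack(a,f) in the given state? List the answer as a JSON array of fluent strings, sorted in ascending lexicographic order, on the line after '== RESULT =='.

Compute (S \ del) ∪ add:
  pre ⊆ S: {clear(a), handempty, on(a,f)} ⊆ S  — applicable
  S \ del = {clear(e)}
  ∪ add   = {clear(e), clear(f), holding(a)}

== RESULT ==
["clear(e)", "clear(f)", "holding(a)"]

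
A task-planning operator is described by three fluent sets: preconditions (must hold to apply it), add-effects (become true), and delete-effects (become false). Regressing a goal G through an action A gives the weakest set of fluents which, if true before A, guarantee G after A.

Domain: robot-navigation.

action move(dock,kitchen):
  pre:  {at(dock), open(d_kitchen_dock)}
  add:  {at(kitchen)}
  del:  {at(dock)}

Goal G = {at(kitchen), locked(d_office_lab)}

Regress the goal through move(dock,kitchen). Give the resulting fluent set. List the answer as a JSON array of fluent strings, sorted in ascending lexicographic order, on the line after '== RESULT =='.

Compute (G \ add) ∪ pre:
  G ∩ del = {}  (empty — regression defined)
  G \ add = {at(kitchen), locked(d_office_lab)} \ {at(kitchen)} = {locked(d_office_lab)}
  ∪ pre   = {locked(d_office_lab)} ∪ {at(dock), open(d_kitchen_dock)}
          = {at(dock), locked(d_office_lab), open(d_kitchen_dock)}

== RESULT ==
["at(dock)", "locked(d_office_lab)", "open(d_kitchen_dock)"]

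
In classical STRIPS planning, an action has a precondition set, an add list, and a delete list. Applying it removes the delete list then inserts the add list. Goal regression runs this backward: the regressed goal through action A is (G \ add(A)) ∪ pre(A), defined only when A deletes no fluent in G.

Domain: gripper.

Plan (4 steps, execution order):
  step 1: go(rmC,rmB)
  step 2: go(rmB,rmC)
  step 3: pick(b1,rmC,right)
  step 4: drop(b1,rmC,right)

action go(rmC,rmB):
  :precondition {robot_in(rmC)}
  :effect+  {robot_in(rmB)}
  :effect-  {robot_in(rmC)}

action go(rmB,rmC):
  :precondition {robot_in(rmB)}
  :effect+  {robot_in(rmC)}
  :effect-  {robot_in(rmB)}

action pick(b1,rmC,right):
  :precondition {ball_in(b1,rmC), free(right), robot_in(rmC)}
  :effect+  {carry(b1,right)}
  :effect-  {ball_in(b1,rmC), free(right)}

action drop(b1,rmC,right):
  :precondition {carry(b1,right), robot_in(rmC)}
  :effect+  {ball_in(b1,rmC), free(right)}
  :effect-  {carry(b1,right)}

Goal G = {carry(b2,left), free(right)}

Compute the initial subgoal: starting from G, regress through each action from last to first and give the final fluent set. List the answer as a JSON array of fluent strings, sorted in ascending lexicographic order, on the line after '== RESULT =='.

Regress step by step:
  through step 4 (drop(b1,rmC,right)): drop {free(right)}, keep {carry(b2,left)}, require {carry(b1,right), robot_in(rmC)}
    → {carry(b1,right), carry(b2,left), robot_in(rmC)}
  through step 3 (pick(b1,rmC,right)): drop {carry(b1,right)}, keep {carry(b2,left), robot_in(rmC)}, require {ball_in(b1,rmC), free(right), robot_in(rmC)}
    → {ball_in(b1,rmC), carry(b2,left), free(right), robot_in(rmC)}
  through step 2 (go(rmB,rmC)): drop {robot_in(rmC)}, keep {ball_in(b1,rmC), carry(b2,left), free(right)}, require {robot_in(rmB)}
    → {ball_in(b1,rmC), carry(b2,left), free(right), robot_in(rmB)}
  through step 1 (go(rmC,rmB)): drop {robot_in(rmB)}, keep {ball_in(b1,rmC), carry(b2,left), free(right)}, require {robot_in(rmC)}
    → {ball_in(b1,rmC), carry(b2,left), free(right), robot_in(rmC)}

== RESULT ==
["ball_in(b1,rmC)", "carry(b2,left)", "free(right)", "robot_in(rmC)"]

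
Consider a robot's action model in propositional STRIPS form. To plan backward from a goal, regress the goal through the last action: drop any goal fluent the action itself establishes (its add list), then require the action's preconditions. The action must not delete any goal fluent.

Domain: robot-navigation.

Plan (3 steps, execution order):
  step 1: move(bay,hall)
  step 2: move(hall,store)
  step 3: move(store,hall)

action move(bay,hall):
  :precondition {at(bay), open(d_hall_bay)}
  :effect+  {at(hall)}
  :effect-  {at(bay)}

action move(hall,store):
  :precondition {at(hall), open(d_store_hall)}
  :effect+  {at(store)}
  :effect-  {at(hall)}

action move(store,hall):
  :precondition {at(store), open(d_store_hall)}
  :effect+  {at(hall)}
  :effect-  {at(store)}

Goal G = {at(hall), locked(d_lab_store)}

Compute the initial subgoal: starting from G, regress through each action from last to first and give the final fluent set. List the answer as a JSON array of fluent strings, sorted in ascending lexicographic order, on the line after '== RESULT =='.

Regress step by step:
  through step 3 (move(store,hall)): drop {at(hall)}, keep {locked(d_lab_store)}, require {at(store), open(d_store_hall)}
    → {at(store), locked(d_lab_store), open(d_store_hall)}
  through step 2 (move(hall,store)): drop {at(store)}, keep {locked(d_lab_store), open(d_store_hall)}, require {at(hall), open(d_store_hall)}
    → {at(hall), locked(d_lab_store), open(d_store_hall)}
  through step 1 (move(bay,hall)): drop {at(hall)}, keep {locked(d_lab_store), open(d_store_hall)}, require {at(bay), open(d_hall_bay)}
    → {at(bay), locked(d_lab_store), open(d_hall_bay), open(d_store_hall)}

== RESULT ==
["at(bay)", "locked(d_lab_store)", "open(d_hall_bay)", "open(d_store_hall)"]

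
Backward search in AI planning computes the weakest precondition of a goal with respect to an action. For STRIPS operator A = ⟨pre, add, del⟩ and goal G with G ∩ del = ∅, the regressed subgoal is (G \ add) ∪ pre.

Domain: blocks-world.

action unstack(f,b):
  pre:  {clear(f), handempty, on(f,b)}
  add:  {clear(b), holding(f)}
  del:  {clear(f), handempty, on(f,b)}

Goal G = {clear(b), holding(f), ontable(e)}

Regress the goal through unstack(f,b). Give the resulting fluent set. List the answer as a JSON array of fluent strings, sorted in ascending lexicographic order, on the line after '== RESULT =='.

Compute (G \ add) ∪ pre:
  G ∩ del = {}  (empty — regression defined)
  G \ add = {clear(b), holding(f), ontable(e)} \ {clear(b), holding(f)} = {ontable(e)}
  ∪ pre   = {ontable(e)} ∪ {clear(f), handempty, on(f,b)}
          = {clear(f), handempty, on(f,b), ontable(e)}

== RESULT ==
["clear(f)", "handempty", "on(f,b)", "ontable(e)"]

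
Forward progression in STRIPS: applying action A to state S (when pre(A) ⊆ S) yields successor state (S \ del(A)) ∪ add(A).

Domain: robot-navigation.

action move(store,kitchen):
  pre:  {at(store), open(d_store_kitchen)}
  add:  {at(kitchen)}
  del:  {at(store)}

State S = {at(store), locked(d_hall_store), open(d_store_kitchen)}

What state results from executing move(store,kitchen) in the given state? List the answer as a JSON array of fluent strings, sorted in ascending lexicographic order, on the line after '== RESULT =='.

Progress:
  pre ⊆ S: {at(store), open(d_store_kitchen)} ⊆ S  — applicable
  S \ del = {locked(d_hall_store), open(d_store_kitchen)}
  ∪ add   = {at(kitchen), locked(d_hall_store), open(d_store_kitchen)}

== RESULT ==
["at(kitchen)", "locked(d_hall_store)", "open(d_store_kitchen)"]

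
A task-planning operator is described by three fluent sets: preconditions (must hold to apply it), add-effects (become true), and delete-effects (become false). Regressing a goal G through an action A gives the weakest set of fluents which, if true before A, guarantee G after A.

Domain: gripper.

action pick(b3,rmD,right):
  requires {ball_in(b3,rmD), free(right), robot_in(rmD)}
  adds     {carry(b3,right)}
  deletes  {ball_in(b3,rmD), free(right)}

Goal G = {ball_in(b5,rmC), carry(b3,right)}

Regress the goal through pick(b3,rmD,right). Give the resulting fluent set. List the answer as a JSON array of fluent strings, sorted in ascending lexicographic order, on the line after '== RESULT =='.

Regress:
  G ∩ del = {}  (empty — regression defined)
  G \ add = {ball_in(b5,rmC), carry(b3,right)} \ {carry(b3,right)} = {ball_in(b5,rmC)}
  ∪ pre   = {ball_in(b5,rmC)} ∪ {ball_in(b3,rmD), free(right), robot_in(rmD)}
          = {ball_in(b3,rmD), ball_in(b5,rmC), free(right), robot_in(rmD)}

== RESULT ==
["ball_in(b3,rmD)", "ball_in(b5,rmC)", "free(right)", "robot_in(rmD)"]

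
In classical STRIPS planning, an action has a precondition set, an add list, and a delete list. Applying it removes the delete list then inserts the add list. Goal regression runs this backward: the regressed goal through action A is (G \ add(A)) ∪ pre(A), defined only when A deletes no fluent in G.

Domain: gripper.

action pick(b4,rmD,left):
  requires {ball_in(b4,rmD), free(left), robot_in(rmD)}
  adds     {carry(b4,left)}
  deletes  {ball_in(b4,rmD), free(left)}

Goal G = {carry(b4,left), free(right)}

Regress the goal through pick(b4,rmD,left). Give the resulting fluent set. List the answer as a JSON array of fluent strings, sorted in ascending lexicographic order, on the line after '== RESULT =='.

Regress:
  G ∩ del = {}  (empty — regression defined)
  G \ add = {carry(b4,left), free(right)} \ {carry(b4,left)} = {free(right)}
  ∪ pre   = {free(right)} ∪ {ball_in(b4,rmD), free(left), robot_in(rmD)}
          = {ball_in(b4,rmD), free(left), free(right), robot_in(rmD)}

== RESULT ==
["ball_in(b4,rmD)", "free(left)", "free(right)", "robot_in(rmD)"]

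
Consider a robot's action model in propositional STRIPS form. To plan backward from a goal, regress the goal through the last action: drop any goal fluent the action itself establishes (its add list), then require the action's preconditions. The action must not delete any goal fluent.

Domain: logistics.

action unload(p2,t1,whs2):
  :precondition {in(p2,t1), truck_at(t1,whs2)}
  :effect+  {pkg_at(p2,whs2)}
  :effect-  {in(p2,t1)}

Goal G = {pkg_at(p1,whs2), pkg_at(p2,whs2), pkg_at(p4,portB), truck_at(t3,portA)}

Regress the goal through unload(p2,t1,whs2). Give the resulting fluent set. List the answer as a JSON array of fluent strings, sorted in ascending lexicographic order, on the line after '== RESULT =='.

Regress:
  G ∩ del = {}  (empty — regression defined)
  G \ add = {pkg_at(p1,whs2), pkg_at(p2,whs2), pkg_at(p4,portB), truck_at(t3,portA)} \ {pkg_at(p2,whs2)} = {pkg_at(p1,whs2), pkg_at(p4,portB), truck_at(t3,portA)}
  ∪ pre   = {pkg_at(p1,whs2), pkg_at(p4,portB), truck_at(t3,portA)} ∪ {in(p2,t1), truck_at(t1,whs2)}
          = {in(p2,t1), pkg_at(p1,whs2), pkg_at(p4,portB), truck_at(t1,whs2), truck_at(t3,portA)}

== RESULT ==
["in(p2,t1)", "pkg_at(p1,whs2)", "pkg_at(p4,portB)", "truck_at(t1,whs2)", "truck_at(t3,portA)"]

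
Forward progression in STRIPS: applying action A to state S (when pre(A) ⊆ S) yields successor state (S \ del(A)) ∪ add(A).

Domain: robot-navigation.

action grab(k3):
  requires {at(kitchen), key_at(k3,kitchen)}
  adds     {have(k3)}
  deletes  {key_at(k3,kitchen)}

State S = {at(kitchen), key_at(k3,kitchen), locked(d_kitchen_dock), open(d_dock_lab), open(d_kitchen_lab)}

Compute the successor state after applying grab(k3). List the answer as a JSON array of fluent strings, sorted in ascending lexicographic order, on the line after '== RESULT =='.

Progress:
  pre ⊆ S: {at(kitchen), key_at(k3,kitchen)} ⊆ S  — applicable
  S \ del = {at(kitchen), locked(d_kitchen_dock), open(d_dock_lab), open(d_kitchen_lab)}
  ∪ add   = {at(kitchen), have(k3), locked(d_kitchen_dock), open(d_dock_lab), open(d_kitchen_lab)}

== RESULT ==
["at(kitchen)", "have(k3)", "locked(d_kitchen_dock)", "open(d_dock_lab)", "open(d_kitchen_lab)"]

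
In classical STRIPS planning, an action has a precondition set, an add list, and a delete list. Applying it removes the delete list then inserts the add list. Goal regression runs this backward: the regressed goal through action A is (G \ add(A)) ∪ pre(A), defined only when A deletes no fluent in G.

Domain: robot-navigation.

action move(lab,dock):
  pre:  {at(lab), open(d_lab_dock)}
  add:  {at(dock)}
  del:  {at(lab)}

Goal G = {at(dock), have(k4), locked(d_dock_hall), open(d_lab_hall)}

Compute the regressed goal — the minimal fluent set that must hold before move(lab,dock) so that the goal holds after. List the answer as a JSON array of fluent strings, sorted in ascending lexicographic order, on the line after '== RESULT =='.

Regress:
  G ∩ del = {}  (empty — regression defined)
  G \ add = {at(dock), have(k4), locked(d_dock_hall), open(d_lab_hall)} \ {at(dock)} = {have(k4), locked(d_dock_hall), open(d_lab_hall)}
  ∪ pre   = {have(k4), locked(d_dock_hall), open(d_lab_hall)} ∪ {at(lab), open(d_lab_dock)}
          = {at(lab), have(k4), locked(d_dock_hall), open(d_lab_dock), open(d_lab_hall)}

== RESULT ==
["at(lab)", "have(k4)", "locked(d_dock_hall)", "open(d_lab_dock)", "open(d_lab_hall)"]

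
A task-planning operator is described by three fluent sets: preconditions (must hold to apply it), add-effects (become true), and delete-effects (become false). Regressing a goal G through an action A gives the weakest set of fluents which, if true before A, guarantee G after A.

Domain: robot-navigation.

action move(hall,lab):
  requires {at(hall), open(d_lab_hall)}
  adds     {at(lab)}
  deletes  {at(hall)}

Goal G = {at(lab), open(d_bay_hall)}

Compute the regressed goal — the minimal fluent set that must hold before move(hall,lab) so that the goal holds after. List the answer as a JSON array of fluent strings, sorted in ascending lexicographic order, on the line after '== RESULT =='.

Compute (G \ add) ∪ pre:
  G ∩ del = {}  (empty — regression defined)
  G \ add = {at(lab), open(d_bay_hall)} \ {at(lab)} = {open(d_bay_hall)}
  ∪ pre   = {open(d_bay_hall)} ∪ {at(hall), open(d_lab_hall)}
          = {at(hall), open(d_bay_hall), open(d_lab_hall)}

== RESULT ==
["at(hall)", "open(d_bay_hall)", "open(d_lab_hall)"]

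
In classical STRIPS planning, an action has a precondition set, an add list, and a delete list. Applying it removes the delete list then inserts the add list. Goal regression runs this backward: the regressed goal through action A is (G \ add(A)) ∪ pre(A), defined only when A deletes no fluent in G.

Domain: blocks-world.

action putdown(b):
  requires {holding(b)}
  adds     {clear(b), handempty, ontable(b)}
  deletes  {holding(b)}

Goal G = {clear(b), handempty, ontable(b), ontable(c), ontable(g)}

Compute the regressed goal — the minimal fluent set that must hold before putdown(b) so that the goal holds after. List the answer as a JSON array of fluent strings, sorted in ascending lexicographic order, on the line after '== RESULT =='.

Compute (G \ add) ∪ pre:
  G ∩ del = {}  (empty — regression defined)
  G \ add = {clear(b), handempty, ontable(b), ontable(c), ontable(g)} \ {clear(b), handempty, ontable(b)} = {ontable(c), ontable(g)}
  ∪ pre   = {ontable(c), ontable(g)} ∪ {holding(b)}
          = {holding(b), ontable(c), ontable(g)}

== RESULT ==
["holding(b)", "ontable(c)", "ontable(g)"]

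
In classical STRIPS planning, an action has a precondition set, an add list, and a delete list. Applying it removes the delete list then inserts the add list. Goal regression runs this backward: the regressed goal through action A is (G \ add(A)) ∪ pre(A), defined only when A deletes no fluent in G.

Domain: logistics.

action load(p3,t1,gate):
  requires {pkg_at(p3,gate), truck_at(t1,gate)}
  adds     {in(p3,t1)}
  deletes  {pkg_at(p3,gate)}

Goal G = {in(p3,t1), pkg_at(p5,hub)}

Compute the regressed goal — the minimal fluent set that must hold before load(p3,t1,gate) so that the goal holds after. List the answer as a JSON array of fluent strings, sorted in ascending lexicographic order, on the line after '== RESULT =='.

Regress:
  G ∩ del = {}  (empty — regression defined)
  G \ add = {in(p3,t1), pkg_at(p5,hub)} \ {in(p3,t1)} = {pkg_at(p5,hub)}
  ∪ pre   = {pkg_at(p5,hub)} ∪ {pkg_at(p3,gate), truck_at(t1,gate)}
          = {pkg_at(p3,gate), pkg_at(p5,hub), truck_at(t1,gate)}

== RESULT ==
["pkg_at(p3,gate)", "pkg_at(p5,hub)", "truck_at(t1,gate)"]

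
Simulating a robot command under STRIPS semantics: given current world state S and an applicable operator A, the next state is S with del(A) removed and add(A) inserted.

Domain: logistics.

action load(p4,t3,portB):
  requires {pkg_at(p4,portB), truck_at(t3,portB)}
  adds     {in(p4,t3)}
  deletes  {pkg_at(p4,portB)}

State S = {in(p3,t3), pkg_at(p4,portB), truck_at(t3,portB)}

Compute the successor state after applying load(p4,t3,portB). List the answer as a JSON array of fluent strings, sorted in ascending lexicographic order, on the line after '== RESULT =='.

Compute (S \ del) ∪ add:
  pre ⊆ S: {pkg_at(p4,portB), truck_at(t3,portB)} ⊆ S  — applicable
  S \ del = {in(p3,t3), truck_at(t3,portB)}
  ∪ add   = {in(p3,t3), in(p4,t3), truck_at(t3,portB)}

== RESULT ==
["in(p3,t3)", "in(p4,t3)", "truck_at(t3,portB)"]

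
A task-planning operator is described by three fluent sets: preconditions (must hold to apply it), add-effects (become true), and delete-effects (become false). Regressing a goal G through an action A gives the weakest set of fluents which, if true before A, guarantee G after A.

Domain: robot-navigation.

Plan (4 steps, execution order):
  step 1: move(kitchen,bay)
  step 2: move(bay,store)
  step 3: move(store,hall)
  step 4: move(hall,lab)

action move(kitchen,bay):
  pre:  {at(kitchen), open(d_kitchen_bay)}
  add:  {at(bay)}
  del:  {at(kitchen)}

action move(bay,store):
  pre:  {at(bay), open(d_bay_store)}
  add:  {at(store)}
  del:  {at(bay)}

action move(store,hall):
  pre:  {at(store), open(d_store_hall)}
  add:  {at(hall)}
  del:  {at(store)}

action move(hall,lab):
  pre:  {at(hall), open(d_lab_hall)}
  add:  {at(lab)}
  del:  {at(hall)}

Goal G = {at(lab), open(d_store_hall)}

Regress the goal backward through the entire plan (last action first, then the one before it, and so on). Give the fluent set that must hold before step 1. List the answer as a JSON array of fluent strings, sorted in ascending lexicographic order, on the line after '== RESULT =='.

Work backward from the goal:
  through step 4 (move(hall,lab)): drop {at(lab)}, keep {open(d_store_hall)}, require {at(hall), open(d_lab_hall)}
    → {at(hall), open(d_lab_hall), open(d_store_hall)}
  through step 3 (move(store,hall)): drop {at(hall)}, keep {open(d_lab_hall), open(d_store_hall)}, require {at(store), open(d_store_hall)}
    → {at(store), open(d_lab_hall), open(d_store_hall)}
  through step 2 (move(bay,store)): drop {at(store)}, keep {open(d_lab_hall), open(d_store_hall)}, require {at(bay), open(d_bay_store)}
    → {at(bay), open(d_bay_store), open(d_lab_hall), open(d_store_hall)}
  through step 1 (move(kitchen,bay)): drop {at(bay)}, keep {open(d_bay_store), open(d_lab_hall), open(d_store_hall)}, require {at(kitchen), open(d_kitchen_bay)}
    → {at(kitchen), open(d_bay_store), open(d_kitchen_bay), open(d_lab_hall), open(d_store_hall)}

== RESULT ==
["at(kitchen)", "open(d_bay_store)", "open(d_kitchen_bay)", "open(d_lab_hall)", "open(d_store_hall)"]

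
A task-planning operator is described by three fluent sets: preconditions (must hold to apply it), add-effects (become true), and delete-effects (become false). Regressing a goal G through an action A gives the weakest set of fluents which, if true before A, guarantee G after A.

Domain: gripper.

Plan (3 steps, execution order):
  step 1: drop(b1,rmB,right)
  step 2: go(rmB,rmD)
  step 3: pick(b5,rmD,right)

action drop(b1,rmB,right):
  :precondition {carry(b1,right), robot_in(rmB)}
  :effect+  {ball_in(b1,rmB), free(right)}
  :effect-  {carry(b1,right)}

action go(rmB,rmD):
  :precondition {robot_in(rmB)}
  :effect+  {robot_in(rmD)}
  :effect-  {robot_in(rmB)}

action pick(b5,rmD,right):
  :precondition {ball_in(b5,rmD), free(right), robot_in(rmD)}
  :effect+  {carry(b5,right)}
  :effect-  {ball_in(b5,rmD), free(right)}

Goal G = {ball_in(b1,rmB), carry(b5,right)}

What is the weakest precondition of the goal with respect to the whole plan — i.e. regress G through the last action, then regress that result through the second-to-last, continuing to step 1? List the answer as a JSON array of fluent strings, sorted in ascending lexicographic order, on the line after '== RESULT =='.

Work backward from the goal:
  through step 3 (pick(b5,rmD,right)): drop {carry(b5,right)}, keep {ball_in(b1,rmB)}, require {ball_in(b5,rmD), free(right), robot_in(rmD)}
    → {ball_in(b1,rmB), ball_in(b5,rmD), free(right), robot_in(rmD)}
  through step 2 (go(rmB,rmD)): drop {robot_in(rmD)}, keep {ball_in(b1,rmB), ball_in(b5,rmD), free(right)}, require {robot_in(rmB)}
    → {ball_in(b1,rmB), ball_in(b5,rmD), free(right), robot_in(rmB)}
  through step 1 (drop(b1,rmB,right)): drop {ball_in(b1,rmB), free(right)}, keep {ball_in(b5,rmD), robot_in(rmB)}, require {carry(b1,right), robot_in(rmB)}
    → {ball_in(b5,rmD), carry(b1,right), robot_in(rmB)}

== RESULT ==
["ball_in(b5,rmD)", "carry(b1,right)", "robot_in(rmB)"]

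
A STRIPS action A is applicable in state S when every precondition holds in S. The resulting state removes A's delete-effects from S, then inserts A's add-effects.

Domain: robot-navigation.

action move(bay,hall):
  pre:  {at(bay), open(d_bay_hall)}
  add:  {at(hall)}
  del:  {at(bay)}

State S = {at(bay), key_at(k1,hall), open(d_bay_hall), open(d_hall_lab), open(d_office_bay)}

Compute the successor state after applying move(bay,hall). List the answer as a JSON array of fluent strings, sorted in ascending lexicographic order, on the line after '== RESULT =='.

Progress:
  pre ⊆ S: {at(bay), open(d_bay_hall)} ⊆ S  — applicable
  S \ del = {key_at(k1,hall), open(d_bay_hall), open(d_hall_lab), open(d_office_bay)}
  ∪ add   = {at(hall), key_at(k1,hall), open(d_bay_hall), open(d_hall_lab), open(d_office_bay)}

== RESULT ==
["at(hall)", "key_at(k1,hall)", "open(d_bay_hall)", "open(d_hall_lab)", "open(d_office_bay)"]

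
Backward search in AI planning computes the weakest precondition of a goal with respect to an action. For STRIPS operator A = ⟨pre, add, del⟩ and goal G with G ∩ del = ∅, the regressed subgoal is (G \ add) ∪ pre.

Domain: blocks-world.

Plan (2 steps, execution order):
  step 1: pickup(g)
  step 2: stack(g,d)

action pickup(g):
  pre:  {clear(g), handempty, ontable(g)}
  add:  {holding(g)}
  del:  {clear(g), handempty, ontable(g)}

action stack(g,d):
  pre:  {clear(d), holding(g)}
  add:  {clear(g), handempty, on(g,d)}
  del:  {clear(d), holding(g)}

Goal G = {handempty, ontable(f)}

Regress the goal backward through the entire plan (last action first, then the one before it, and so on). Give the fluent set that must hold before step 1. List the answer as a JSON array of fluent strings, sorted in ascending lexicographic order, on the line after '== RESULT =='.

Work backward from the goal:
  through step 2 (stack(g,d)): drop {handempty}, keep {ontable(f)}, require {clear(d), holding(g)}
    → {clear(d), holding(g), ontable(f)}
  through step 1 (pickup(g)): drop {holding(g)}, keep {clear(d), ontable(f)}, require {clear(g), handempty, ontable(g)}
    → {clear(d), clear(g), handempty, ontable(f), ontable(g)}

== RESULT ==
["clear(d)", "clear(g)", "handempty", "ontable(f)", "ontable(g)"]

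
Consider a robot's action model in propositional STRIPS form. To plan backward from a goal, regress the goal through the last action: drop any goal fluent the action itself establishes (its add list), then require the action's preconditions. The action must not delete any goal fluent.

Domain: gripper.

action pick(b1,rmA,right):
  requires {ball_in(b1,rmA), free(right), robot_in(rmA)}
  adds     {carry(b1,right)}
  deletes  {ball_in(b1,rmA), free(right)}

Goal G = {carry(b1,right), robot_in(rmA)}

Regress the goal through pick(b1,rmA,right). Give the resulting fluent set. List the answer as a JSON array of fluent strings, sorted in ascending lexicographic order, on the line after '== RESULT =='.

Compute (G \ add) ∪ pre:
  G ∩ del = {}  (empty — regression defined)
  G \ add = {carry(b1,right), robot_in(rmA)} \ {carry(b1,right)} = {robot_in(rmA)}
  ∪ pre   = {robot_in(rmA)} ∪ {ball_in(b1,rmA), free(right), robot_in(rmA)}
          = {ball_in(b1,rmA), free(right), robot_in(rmA)}

== RESULT ==
["ball_in(b1,rmA)", "free(right)", "robot_in(rmA)"]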